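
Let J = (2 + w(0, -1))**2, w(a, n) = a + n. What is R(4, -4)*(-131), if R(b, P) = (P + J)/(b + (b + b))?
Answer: 131/4 ≈ 32.750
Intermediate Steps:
J = 1 (J = (2 + (0 - 1))**2 = (2 - 1)**2 = 1**2 = 1)
R(b, P) = (1 + P)/(3*b) (R(b, P) = (P + 1)/(b + (b + b)) = (1 + P)/(b + 2*b) = (1 + P)/((3*b)) = (1 + P)*(1/(3*b)) = (1 + P)/(3*b))
R(4, -4)*(-131) = ((1/3)*(1 - 4)/4)*(-131) = ((1/3)*(1/4)*(-3))*(-131) = -1/4*(-131) = 131/4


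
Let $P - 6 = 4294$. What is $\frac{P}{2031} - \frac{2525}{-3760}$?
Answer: $\frac{4259255}{1527312} \approx 2.7887$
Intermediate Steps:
$P = 4300$ ($P = 6 + 4294 = 4300$)
$\frac{P}{2031} - \frac{2525}{-3760} = \frac{4300}{2031} - \frac{2525}{-3760} = 4300 \cdot \frac{1}{2031} - - \frac{505}{752} = \frac{4300}{2031} + \frac{505}{752} = \frac{4259255}{1527312}$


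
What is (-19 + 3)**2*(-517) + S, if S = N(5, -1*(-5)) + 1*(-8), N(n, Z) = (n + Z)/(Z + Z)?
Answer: -132359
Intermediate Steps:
N(n, Z) = (Z + n)/(2*Z) (N(n, Z) = (Z + n)/((2*Z)) = (Z + n)*(1/(2*Z)) = (Z + n)/(2*Z))
S = -7 (S = (-1*(-5) + 5)/(2*((-1*(-5)))) + 1*(-8) = (1/2)*(5 + 5)/5 - 8 = (1/2)*(1/5)*10 - 8 = 1 - 8 = -7)
(-19 + 3)**2*(-517) + S = (-19 + 3)**2*(-517) - 7 = (-16)**2*(-517) - 7 = 256*(-517) - 7 = -132352 - 7 = -132359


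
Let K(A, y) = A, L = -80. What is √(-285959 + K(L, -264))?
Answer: I*√286039 ≈ 534.83*I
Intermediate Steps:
√(-285959 + K(L, -264)) = √(-285959 - 80) = √(-286039) = I*√286039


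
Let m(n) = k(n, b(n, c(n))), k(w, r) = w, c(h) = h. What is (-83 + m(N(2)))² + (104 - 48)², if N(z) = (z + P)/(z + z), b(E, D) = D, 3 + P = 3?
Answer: 39769/4 ≈ 9942.3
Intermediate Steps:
P = 0 (P = -3 + 3 = 0)
N(z) = ½ (N(z) = (z + 0)/(z + z) = z/((2*z)) = z*(1/(2*z)) = ½)
m(n) = n
(-83 + m(N(2)))² + (104 - 48)² = (-83 + ½)² + (104 - 48)² = (-165/2)² + 56² = 27225/4 + 3136 = 39769/4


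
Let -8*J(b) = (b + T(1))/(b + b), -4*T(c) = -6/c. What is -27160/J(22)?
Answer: 19120640/47 ≈ 4.0682e+5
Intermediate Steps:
T(c) = 3/(2*c) (T(c) = -(-3)/(2*c) = 3/(2*c))
J(b) = -(3/2 + b)/(16*b) (J(b) = -(b + (3/2)/1)/(8*(b + b)) = -(b + (3/2)*1)/(8*(2*b)) = -(b + 3/2)*1/(2*b)/8 = -(3/2 + b)*1/(2*b)/8 = -(3/2 + b)/(16*b))
-27160/J(22) = -27160*704/(-3 - 2*22) = -27160*704/(-3 - 44) = -27160/((1/32)*(1/22)*(-47)) = -27160/(-47/704) = -27160*(-704/47) = 19120640/47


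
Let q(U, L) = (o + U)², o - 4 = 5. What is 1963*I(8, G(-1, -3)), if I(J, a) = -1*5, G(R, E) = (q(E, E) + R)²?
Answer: -9815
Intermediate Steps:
o = 9 (o = 4 + 5 = 9)
q(U, L) = (9 + U)²
G(R, E) = (R + (9 + E)²)² (G(R, E) = ((9 + E)² + R)² = (R + (9 + E)²)²)
I(J, a) = -5
1963*I(8, G(-1, -3)) = 1963*(-5) = -9815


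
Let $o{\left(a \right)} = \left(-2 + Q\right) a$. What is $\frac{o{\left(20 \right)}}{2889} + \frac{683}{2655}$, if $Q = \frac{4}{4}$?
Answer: $\frac{213343}{852255} \approx 0.25033$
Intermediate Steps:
$Q = 1$ ($Q = 4 \cdot \frac{1}{4} = 1$)
$o{\left(a \right)} = - a$ ($o{\left(a \right)} = \left(-2 + 1\right) a = - a$)
$\frac{o{\left(20 \right)}}{2889} + \frac{683}{2655} = \frac{\left(-1\right) 20}{2889} + \frac{683}{2655} = \left(-20\right) \frac{1}{2889} + 683 \cdot \frac{1}{2655} = - \frac{20}{2889} + \frac{683}{2655} = \frac{213343}{852255}$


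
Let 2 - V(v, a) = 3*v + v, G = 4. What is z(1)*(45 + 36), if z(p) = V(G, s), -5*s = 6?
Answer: -1134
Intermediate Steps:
s = -6/5 (s = -⅕*6 = -6/5 ≈ -1.2000)
V(v, a) = 2 - 4*v (V(v, a) = 2 - (3*v + v) = 2 - 4*v)
z(p) = -14 (z(p) = 2 - 4*4 = 2 - 16 = -14)
z(1)*(45 + 36) = -14*(45 + 36) = -14*81 = -1134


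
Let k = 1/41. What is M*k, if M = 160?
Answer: 160/41 ≈ 3.9024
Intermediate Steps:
k = 1/41 ≈ 0.024390
M*k = 160*(1/41) = 160/41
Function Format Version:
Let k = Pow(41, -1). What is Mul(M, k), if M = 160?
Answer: Rational(160, 41) ≈ 3.9024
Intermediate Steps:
k = Rational(1, 41) ≈ 0.024390
Mul(M, k) = Mul(160, Rational(1, 41)) = Rational(160, 41)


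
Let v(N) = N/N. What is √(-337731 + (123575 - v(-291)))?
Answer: I*√214157 ≈ 462.77*I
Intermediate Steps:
v(N) = 1
√(-337731 + (123575 - v(-291))) = √(-337731 + (123575 - 1*1)) = √(-337731 + (123575 - 1)) = √(-337731 + 123574) = √(-214157) = I*√214157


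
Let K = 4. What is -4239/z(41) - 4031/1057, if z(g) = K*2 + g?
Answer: -668306/7399 ≈ -90.324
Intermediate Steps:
z(g) = 8 + g (z(g) = 4*2 + g = 8 + g)
-4239/z(41) - 4031/1057 = -4239/(8 + 41) - 4031/1057 = -4239/49 - 4031*1/1057 = -4239*1/49 - 4031/1057 = -4239/49 - 4031/1057 = -668306/7399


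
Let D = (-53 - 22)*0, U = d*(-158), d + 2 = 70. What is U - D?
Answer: -10744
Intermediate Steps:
d = 68 (d = -2 + 70 = 68)
U = -10744 (U = 68*(-158) = -10744)
D = 0 (D = -75*0 = 0)
U - D = -10744 - 1*0 = -10744 + 0 = -10744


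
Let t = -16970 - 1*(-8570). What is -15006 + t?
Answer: -23406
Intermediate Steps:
t = -8400 (t = -16970 + 8570 = -8400)
-15006 + t = -15006 - 8400 = -23406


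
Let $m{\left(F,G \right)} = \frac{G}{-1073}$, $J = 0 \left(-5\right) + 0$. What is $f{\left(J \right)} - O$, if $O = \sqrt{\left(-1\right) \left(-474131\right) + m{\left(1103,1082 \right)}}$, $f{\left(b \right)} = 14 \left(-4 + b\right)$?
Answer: $-56 - \frac{\sqrt{545879609113}}{1073} \approx -744.57$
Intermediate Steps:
$J = 0$ ($J = 0 + 0 = 0$)
$m{\left(F,G \right)} = - \frac{G}{1073}$ ($m{\left(F,G \right)} = G \left(- \frac{1}{1073}\right) = - \frac{G}{1073}$)
$f{\left(b \right)} = -56 + 14 b$
$O = \frac{\sqrt{545879609113}}{1073}$ ($O = \sqrt{\left(-1\right) \left(-474131\right) - \frac{1082}{1073}} = \sqrt{474131 - \frac{1082}{1073}} = \sqrt{\frac{508741481}{1073}} = \frac{\sqrt{545879609113}}{1073} \approx 688.57$)
$f{\left(J \right)} - O = \left(-56 + 14 \cdot 0\right) - \frac{\sqrt{545879609113}}{1073} = \left(-56 + 0\right) - \frac{\sqrt{545879609113}}{1073} = -56 - \frac{\sqrt{545879609113}}{1073}$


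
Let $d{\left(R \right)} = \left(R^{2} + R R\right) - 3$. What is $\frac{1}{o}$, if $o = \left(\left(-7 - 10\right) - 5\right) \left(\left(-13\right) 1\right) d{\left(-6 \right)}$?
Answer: $\frac{1}{19734} \approx 5.0674 \cdot 10^{-5}$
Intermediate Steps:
$d{\left(R \right)} = -3 + 2 R^{2}$ ($d{\left(R \right)} = \left(R^{2} + R^{2}\right) - 3 = 2 R^{2} - 3 = -3 + 2 R^{2}$)
$o = 19734$ ($o = \left(\left(-7 - 10\right) - 5\right) \left(\left(-13\right) 1\right) \left(-3 + 2 \left(-6\right)^{2}\right) = \left(-17 - 5\right) \left(-13\right) \left(-3 + 2 \cdot 36\right) = \left(-22\right) \left(-13\right) \left(-3 + 72\right) = 286 \cdot 69 = 19734$)
$\frac{1}{o} = \frac{1}{19734}$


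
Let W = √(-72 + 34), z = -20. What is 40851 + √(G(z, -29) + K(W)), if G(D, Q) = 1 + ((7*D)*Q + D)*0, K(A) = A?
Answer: 40851 + √(1 + I*√38) ≈ 40853.0 + 1.6194*I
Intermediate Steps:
W = I*√38 (W = √(-38) = I*√38 ≈ 6.1644*I)
G(D, Q) = 1 (G(D, Q) = 1 + (7*D*Q + D)*0 = 1 + (D + 7*D*Q)*0 = 1 + 0 = 1)
40851 + √(G(z, -29) + K(W)) = 40851 + √(1 + I*√38)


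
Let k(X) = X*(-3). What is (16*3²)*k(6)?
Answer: -2592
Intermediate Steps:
k(X) = -3*X
(16*3²)*k(6) = (16*3²)*(-3*6) = (16*9)*(-18) = 144*(-18) = -2592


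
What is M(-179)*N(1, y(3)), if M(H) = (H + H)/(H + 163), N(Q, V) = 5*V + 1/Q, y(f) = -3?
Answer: -1253/4 ≈ -313.25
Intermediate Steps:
N(Q, V) = 1/Q + 5*V
M(H) = 2*H/(163 + H) (M(H) = (2*H)/(163 + H) = 2*H/(163 + H))
M(-179)*N(1, y(3)) = (2*(-179)/(163 - 179))*(1/1 + 5*(-3)) = (2*(-179)/(-16))*(1 - 15) = (2*(-179)*(-1/16))*(-14) = (179/8)*(-14) = -1253/4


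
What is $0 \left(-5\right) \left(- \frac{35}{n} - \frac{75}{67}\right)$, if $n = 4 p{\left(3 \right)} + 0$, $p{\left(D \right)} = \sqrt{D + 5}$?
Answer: $0$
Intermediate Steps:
$p{\left(D \right)} = \sqrt{5 + D}$
$n = 8 \sqrt{2}$ ($n = 4 \sqrt{5 + 3} + 0 = 4 \sqrt{8} + 0 = 4 \cdot 2 \sqrt{2} + 0 = 8 \sqrt{2} + 0 = 8 \sqrt{2} \approx 11.314$)
$0 \left(-5\right) \left(- \frac{35}{n} - \frac{75}{67}\right) = 0 \left(-5\right) \left(- \frac{35}{8 \sqrt{2}} - \frac{75}{67}\right) = 0 \left(- 35 \frac{\sqrt{2}}{16} - \frac{75}{67}\right) = 0 \left(- \frac{35 \sqrt{2}}{16} - \frac{75}{67}\right) = 0 \left(- \frac{75}{67} - \frac{35 \sqrt{2}}{16}\right) = 0$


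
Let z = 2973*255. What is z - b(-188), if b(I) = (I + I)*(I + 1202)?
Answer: 1139379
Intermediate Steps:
z = 758115
b(I) = 2*I*(1202 + I) (b(I) = (2*I)*(1202 + I) = 2*I*(1202 + I))
z - b(-188) = 758115 - 2*(-188)*(1202 - 188) = 758115 - 2*(-188)*1014 = 758115 - 1*(-381264) = 758115 + 381264 = 1139379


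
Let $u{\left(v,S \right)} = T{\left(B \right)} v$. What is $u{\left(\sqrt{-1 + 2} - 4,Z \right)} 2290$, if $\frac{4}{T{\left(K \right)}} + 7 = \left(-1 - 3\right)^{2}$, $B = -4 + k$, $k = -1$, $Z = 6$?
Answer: $- \frac{9160}{3} \approx -3053.3$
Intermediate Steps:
$B = -5$ ($B = -4 - 1 = -5$)
$T{\left(K \right)} = \frac{4}{9}$ ($T{\left(K \right)} = \frac{4}{-7 + \left(-1 - 3\right)^{2}} = \frac{4}{-7 + \left(-4\right)^{2}} = \frac{4}{-7 + 16} = \frac{4}{9}$)
$u{\left(v,S \right)} = \frac{4 v}{9}$
$u{\left(\sqrt{-1 + 2} - 4,Z \right)} 2290 = \frac{4 \left(\sqrt{-1 + 2} - 4\right)}{9} \cdot 2290 = \frac{4 \left(\sqrt{1} - 4\right)}{9} \cdot 2290 = \frac{4 \left(1 - 4\right)}{9} \cdot 2290 = \frac{4}{9} \left(-3\right) 2290 = \left(- \frac{4}{3}\right) 2290 = - \frac{9160}{3}$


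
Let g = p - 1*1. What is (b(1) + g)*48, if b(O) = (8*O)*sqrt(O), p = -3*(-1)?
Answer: 480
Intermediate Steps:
p = 3
b(O) = 8*O**(3/2)
g = 2 (g = 3 - 1*1 = 3 - 1 = 2)
(b(1) + g)*48 = (8*1**(3/2) + 2)*48 = (8*1 + 2)*48 = (8 + 2)*48 = 10*48 = 480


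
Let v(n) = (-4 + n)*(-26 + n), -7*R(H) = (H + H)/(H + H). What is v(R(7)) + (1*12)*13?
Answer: 12951/49 ≈ 264.31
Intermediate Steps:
R(H) = -1/7 (R(H) = -(H + H)/(7*(H + H)) = -2*H/(7*(2*H)) = -2*H*1/(2*H)/7 = -1/7*1 = -1/7)
v(n) = (-26 + n)*(-4 + n)
v(R(7)) + (1*12)*13 = (104 + (-1/7)**2 - 30*(-1/7)) + (1*12)*13 = (104 + 1/49 + 30/7) + 12*13 = 5307/49 + 156 = 12951/49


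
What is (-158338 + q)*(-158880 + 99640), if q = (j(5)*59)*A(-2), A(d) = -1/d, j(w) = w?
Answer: 9371205220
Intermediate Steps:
q = 295/2 (q = (5*59)*(-1/(-2)) = 295*(-1*(-½)) = 295*(½) = 295/2 ≈ 147.50)
(-158338 + q)*(-158880 + 99640) = (-158338 + 295/2)*(-158880 + 99640) = -316381/2*(-59240) = 9371205220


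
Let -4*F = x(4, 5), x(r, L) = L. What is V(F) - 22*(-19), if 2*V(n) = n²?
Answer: 13401/32 ≈ 418.78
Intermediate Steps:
F = -5/4 (F = -¼*5 = -5/4 ≈ -1.2500)
V(n) = n²/2
V(F) - 22*(-19) = (-5/4)²/2 - 22*(-19) = (½)*(25/16) + 418 = 25/32 + 418 = 13401/32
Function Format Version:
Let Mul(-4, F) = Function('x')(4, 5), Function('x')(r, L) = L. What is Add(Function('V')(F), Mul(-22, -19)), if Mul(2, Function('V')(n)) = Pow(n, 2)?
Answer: Rational(13401, 32) ≈ 418.78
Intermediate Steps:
F = Rational(-5, 4) (F = Mul(Rational(-1, 4), 5) = Rational(-5, 4) ≈ -1.2500)
Function('V')(n) = Mul(Rational(1, 2), Pow(n, 2))
Add(Function('V')(F), Mul(-22, -19)) = Add(Mul(Rational(1, 2), Pow(Rational(-5, 4), 2)), Mul(-22, -19)) = Add(Mul(Rational(1, 2), Rational(25, 16)), 418) = Add(Rational(25, 32), 418) = Rational(13401, 32)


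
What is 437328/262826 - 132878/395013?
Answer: 68913226018/51909843369 ≈ 1.3276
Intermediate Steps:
437328/262826 - 132878/395013 = 437328*(1/262826) - 132878*1/395013 = 218664/131413 - 132878/395013 = 68913226018/51909843369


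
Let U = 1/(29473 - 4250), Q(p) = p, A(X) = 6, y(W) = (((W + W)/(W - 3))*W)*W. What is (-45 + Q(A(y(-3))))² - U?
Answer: 38364182/25223 ≈ 1521.0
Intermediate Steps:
y(W) = 2*W³/(-3 + W) (y(W) = (((2*W)/(-3 + W))*W)*W = ((2*W/(-3 + W))*W)*W = (2*W²/(-3 + W))*W = 2*W³/(-3 + W))
U = 1/25223 ≈ 3.9646e-5
(-45 + Q(A(y(-3))))² - U = (-45 + 6)² - 1*1/25223 = (-39)² - 1/25223 = 1521 - 1/25223 = 38364182/25223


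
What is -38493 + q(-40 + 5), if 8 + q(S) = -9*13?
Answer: -38618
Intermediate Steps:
q(S) = -125 (q(S) = -8 - 9*13 = -8 - 117 = -125)
-38493 + q(-40 + 5) = -38493 - 125 = -38618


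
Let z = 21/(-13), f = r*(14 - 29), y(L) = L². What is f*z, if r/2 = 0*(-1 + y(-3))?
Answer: 0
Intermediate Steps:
r = 0 (r = 2*(0*(-1 + (-3)²)) = 2*(0*(-1 + 9)) = 2*(0*8) = 2*0 = 0)
f = 0 (f = 0*(14 - 29) = 0*(-15) = 0)
z = -21/13 (z = 21*(-1/13) = -21/13 ≈ -1.6154)
f*z = 0*(-21/13) = 0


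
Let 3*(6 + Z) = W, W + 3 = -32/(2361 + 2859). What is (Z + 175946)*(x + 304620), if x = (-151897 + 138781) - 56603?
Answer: 161800085278477/3915 ≈ 4.1328e+10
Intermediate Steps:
x = -69719 (x = -13116 - 56603 = -69719)
W = -3923/1305 (W = -3 - 32/(2361 + 2859) = -3 - 32/5220 = -3 + (1/5220)*(-32) = -3 - 8/1305 = -3923/1305 ≈ -3.0061)
Z = -27413/3915 (Z = -6 + (⅓)*(-3923/1305) = -6 - 3923/3915 = -27413/3915 ≈ -7.0020)
(Z + 175946)*(x + 304620) = (-27413/3915 + 175946)*(-69719 + 304620) = (688801177/3915)*234901 = 161800085278477/3915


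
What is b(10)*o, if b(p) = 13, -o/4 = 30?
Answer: -1560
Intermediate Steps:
o = -120 (o = -4*30 = -120)
b(10)*o = 13*(-120) = -1560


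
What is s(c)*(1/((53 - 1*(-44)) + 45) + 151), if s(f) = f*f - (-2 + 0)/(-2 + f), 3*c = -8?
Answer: 9027503/8946 ≈ 1009.1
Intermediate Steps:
c = -8/3 (c = (1/3)*(-8) = -8/3 ≈ -2.6667)
s(f) = f**2 + 2/(-2 + f) (s(f) = f**2 - (-2)/(-2 + f) = f**2 + 2/(-2 + f))
s(c)*(1/((53 - 1*(-44)) + 45) + 151) = ((2 + (-8/3)**3 - 2*(-8/3)**2)/(-2 - 8/3))*(1/((53 - 1*(-44)) + 45) + 151) = ((2 - 512/27 - 2*64/9)/(-14/3))*(1/((53 + 44) + 45) + 151) = (-3*(2 - 512/27 - 128/9)/14)*(1/(97 + 45) + 151) = (-3/14*(-842/27))*(1/142 + 151) = 421*(1/142 + 151)/63 = (421/63)*(21443/142) = 9027503/8946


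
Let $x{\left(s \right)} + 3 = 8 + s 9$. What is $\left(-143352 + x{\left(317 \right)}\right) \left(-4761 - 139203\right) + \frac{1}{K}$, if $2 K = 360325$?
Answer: $\frac{7287961633180202}{360325} \approx 2.0226 \cdot 10^{10}$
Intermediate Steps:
$x{\left(s \right)} = 5 + 9 s$ ($x{\left(s \right)} = -3 + \left(8 + s 9\right) = -3 + \left(8 + 9 s\right) = 5 + 9 s$)
$K = \frac{360325}{2}$ ($K = \frac{1}{2} \cdot 360325 = \frac{360325}{2} \approx 1.8016 \cdot 10^{5}$)
$\left(-143352 + x{\left(317 \right)}\right) \left(-4761 - 139203\right) + \frac{1}{K} = \left(-143352 + \left(5 + 9 \cdot 317\right)\right) \left(-4761 - 139203\right) + \frac{1}{\frac{360325}{2}} = \left(-143352 + \left(5 + 2853\right)\right) \left(-143964\right) + \frac{2}{360325} = \left(-143352 + 2858\right) \left(-143964\right) + \frac{2}{360325} = \left(-140494\right) \left(-143964\right) + \frac{2}{360325} = 20226078216 + \frac{2}{360325} = \frac{7287961633180202}{360325}$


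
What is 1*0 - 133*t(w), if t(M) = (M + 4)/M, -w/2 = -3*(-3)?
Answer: -931/9 ≈ -103.44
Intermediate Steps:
w = -18 (w = -(-6)*(-3) = -2*9 = -18)
t(M) = (4 + M)/M
1*0 - 133*t(w) = 1*0 - 133*(4 - 18)/(-18) = 0 - (-133)*(-14)/18 = 0 - 133*7/9 = 0 - 931/9 = -931/9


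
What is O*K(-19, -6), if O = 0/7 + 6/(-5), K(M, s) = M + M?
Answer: 228/5 ≈ 45.600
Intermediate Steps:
K(M, s) = 2*M
O = -6/5 (O = 0*(⅐) + 6*(-⅕) = 0 - 6/5 = -6/5 ≈ -1.2000)
O*K(-19, -6) = -12*(-19)/5 = -6/5*(-38) = 228/5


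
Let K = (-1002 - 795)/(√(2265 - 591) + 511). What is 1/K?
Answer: -511/1797 - √186/599 ≈ -0.30713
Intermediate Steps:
K = -1797/(511 + 3*√186) (K = -1797/(√1674 + 511) = -1797/(3*√186 + 511) = -1797/(511 + 3*√186) ≈ -3.2559)
1/K = 1/(-918267/259447 + 5391*√186/259447)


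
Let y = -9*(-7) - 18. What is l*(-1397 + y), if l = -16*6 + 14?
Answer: 110864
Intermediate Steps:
y = 45 (y = 63 - 18 = 45)
l = -82 (l = -96 + 14 = -82)
l*(-1397 + y) = -82*(-1397 + 45) = -82*(-1352) = 110864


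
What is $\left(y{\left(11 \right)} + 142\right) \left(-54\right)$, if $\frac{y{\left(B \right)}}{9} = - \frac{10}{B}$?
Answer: $- \frac{79488}{11} \approx -7226.2$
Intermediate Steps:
$y{\left(B \right)} = - \frac{90}{B}$ ($y{\left(B \right)} = 9 \left(- \frac{10}{B}\right) = - \frac{90}{B}$)
$\left(y{\left(11 \right)} + 142\right) \left(-54\right) = \left(- \frac{90}{11} + 142\right) \left(-54\right) = \frac{1472}{11} \left(-54\right) = - \frac{79488}{11}$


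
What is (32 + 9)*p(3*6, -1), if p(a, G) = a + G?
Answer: 697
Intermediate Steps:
p(a, G) = G + a
(32 + 9)*p(3*6, -1) = (32 + 9)*(-1 + 3*6) = 41*(-1 + 18) = 41*17 = 697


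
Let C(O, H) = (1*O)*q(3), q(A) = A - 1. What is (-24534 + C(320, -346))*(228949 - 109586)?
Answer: -2852059522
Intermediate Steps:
q(A) = -1 + A
C(O, H) = 2*O (C(O, H) = (1*O)*(-1 + 3) = O*2 = 2*O)
(-24534 + C(320, -346))*(228949 - 109586) = (-24534 + 2*320)*(228949 - 109586) = (-24534 + 640)*119363 = -23894*119363 = -2852059522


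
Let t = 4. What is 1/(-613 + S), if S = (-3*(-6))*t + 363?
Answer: -1/178 ≈ -0.0056180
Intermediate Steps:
S = 435 (S = -3*(-6)*4 + 363 = 18*4 + 363 = 72 + 363 = 435)
1/(-613 + S) = 1/(-613 + 435) = 1/(-178) = -1/178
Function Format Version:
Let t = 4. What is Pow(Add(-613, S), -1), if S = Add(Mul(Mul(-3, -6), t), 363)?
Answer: Rational(-1, 178) ≈ -0.0056180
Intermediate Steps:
S = 435 (S = Add(Mul(Mul(-3, -6), 4), 363) = Add(Mul(18, 4), 363) = Add(72, 363) = 435)
Pow(Add(-613, S), -1) = Pow(Add(-613, 435), -1) = Pow(-178, -1) = Rational(-1, 178)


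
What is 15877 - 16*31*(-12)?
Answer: 21829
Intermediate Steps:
15877 - 16*31*(-12) = 15877 - 496*(-12) = 15877 - 1*(-5952) = 15877 + 5952 = 21829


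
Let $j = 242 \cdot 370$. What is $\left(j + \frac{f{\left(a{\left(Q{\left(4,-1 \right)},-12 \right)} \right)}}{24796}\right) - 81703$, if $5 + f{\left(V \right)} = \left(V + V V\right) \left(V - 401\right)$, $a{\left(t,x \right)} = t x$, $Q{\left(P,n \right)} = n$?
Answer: $\frac{194265563}{24796} \approx 7834.6$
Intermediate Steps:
$j = 89540$
$f{\left(V \right)} = -5 + \left(-401 + V\right) \left(V + V^{2}\right)$ ($f{\left(V \right)} = -5 + \left(V + V V\right) \left(V - 401\right) = -5 + \left(V + V^{2}\right) \left(-401 + V\right) = -5 + \left(-401 + V\right) \left(V + V^{2}\right)$)
$\left(j + \frac{f{\left(a{\left(Q{\left(4,-1 \right)},-12 \right)} \right)}}{24796}\right) - 81703 = \left(89540 + \frac{-5 + \left(\left(-1\right) \left(-12\right)\right)^{3} - 401 \left(\left(-1\right) \left(-12\right)\right) - 400 \left(\left(-1\right) \left(-12\right)\right)^{2}}{24796}\right) - 81703 = \left(89540 + \left(-5 + 12^{3} - 4812 - 400 \cdot 12^{2}\right) \frac{1}{24796}\right) - 81703 = \left(89540 + \left(-5 + 1728 - 4812 - 57600\right) \frac{1}{24796}\right) - 81703 = \left(89540 - \frac{60689}{24796}\right) - 81703 = \frac{2220173151}{24796} - 81703 = \frac{194265563}{24796}$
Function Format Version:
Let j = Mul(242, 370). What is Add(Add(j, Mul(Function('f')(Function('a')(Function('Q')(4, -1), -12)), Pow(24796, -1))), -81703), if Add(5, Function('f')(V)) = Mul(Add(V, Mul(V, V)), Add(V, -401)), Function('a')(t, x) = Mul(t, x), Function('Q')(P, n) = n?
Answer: Rational(194265563, 24796) ≈ 7834.6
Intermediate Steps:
j = 89540
Function('f')(V) = Add(-5, Mul(Add(-401, V), Add(V, Pow(V, 2)))) (Function('f')(V) = Add(-5, Mul(Add(V, Mul(V, V)), Add(V, -401))) = Add(-5, Mul(Add(V, Pow(V, 2)), Add(-401, V))) = Add(-5, Mul(Add(-401, V), Add(V, Pow(V, 2)))))
Add(Add(j, Mul(Function('f')(Function('a')(Function('Q')(4, -1), -12)), Pow(24796, -1))), -81703) = Add(Add(89540, Mul(Add(-5, Pow(Mul(-1, -12), 3), Mul(-401, Mul(-1, -12)), Mul(-400, Pow(Mul(-1, -12), 2))), Pow(24796, -1))), -81703) = Add(Add(89540, Mul(Add(-5, Pow(12, 3), Mul(-401, 12), Mul(-400, Pow(12, 2))), Rational(1, 24796))), -81703) = Add(Add(89540, Mul(Add(-5, 1728, -4812, Mul(-400, 144)), Rational(1, 24796))), -81703) = Add(Add(89540, Mul(Add(-5, 1728, -4812, -57600), Rational(1, 24796))), -81703) = Add(Add(89540, Mul(-60689, Rational(1, 24796))), -81703) = Add(Add(89540, Rational(-60689, 24796)), -81703) = Add(Rational(2220173151, 24796), -81703) = Rational(194265563, 24796)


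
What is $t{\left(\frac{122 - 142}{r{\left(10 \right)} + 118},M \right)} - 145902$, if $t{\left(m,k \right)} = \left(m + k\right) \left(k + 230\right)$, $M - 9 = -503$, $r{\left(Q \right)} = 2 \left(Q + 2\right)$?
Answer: $- \frac{1096866}{71} \approx -15449.0$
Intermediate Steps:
$r{\left(Q \right)} = 4 + 2 Q$ ($r{\left(Q \right)} = 2 \left(2 + Q\right) = 4 + 2 Q$)
$M = -494$ ($M = 9 - 503 = -494$)
$t{\left(m,k \right)} = \left(230 + k\right) \left(k + m\right)$ ($t{\left(m,k \right)} = \left(k + m\right) \left(230 + k\right) = \left(230 + k\right) \left(k + m\right)$)
$t{\left(\frac{122 - 142}{r{\left(10 \right)} + 118},M \right)} - 145902 = \left(\left(-494\right)^{2} + 230 \left(-494\right) + 230 \frac{122 - 142}{\left(4 + 2 \cdot 10\right) + 118} - 494 \frac{122 - 142}{\left(4 + 2 \cdot 10\right) + 118}\right) - 145902 = \left(244036 - 113620 + 230 \left(- \frac{20}{\left(4 + 20\right) + 118}\right) - 494 \left(- \frac{20}{\left(4 + 20\right) + 118}\right)\right) - 145902 = \left(244036 - 113620 + 230 \left(- \frac{20}{24 + 118}\right) - 494 \left(- \frac{20}{24 + 118}\right)\right) - 145902 = \left(244036 - 113620 + 230 \left(- \frac{20}{142}\right) - 494 \left(- \frac{20}{142}\right)\right) - 145902 = \left(244036 - 113620 + 230 \left(\left(-20\right) \frac{1}{142}\right) - 494 \left(\left(-20\right) \frac{1}{142}\right)\right) - 145902 = \left(244036 - 113620 + 230 \left(- \frac{10}{71}\right) - - \frac{4940}{71}\right) - 145902 = \left(244036 - 113620 - \frac{2300}{71} + \frac{4940}{71}\right) - 145902 = \frac{9262176}{71} - 145902 = - \frac{1096866}{71}$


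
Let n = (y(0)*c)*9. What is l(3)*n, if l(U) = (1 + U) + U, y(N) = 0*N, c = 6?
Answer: 0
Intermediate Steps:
y(N) = 0
l(U) = 1 + 2*U
n = 0 (n = (0*6)*9 = 0*9 = 0)
l(3)*n = (1 + 2*3)*0 = (1 + 6)*0 = 7*0 = 0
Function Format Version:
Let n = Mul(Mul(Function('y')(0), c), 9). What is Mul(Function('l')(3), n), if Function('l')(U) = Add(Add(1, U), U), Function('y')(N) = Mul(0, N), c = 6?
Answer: 0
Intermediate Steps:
Function('y')(N) = 0
Function('l')(U) = Add(1, Mul(2, U))
n = 0 (n = Mul(Mul(0, 6), 9) = Mul(0, 9) = 0)
Mul(Function('l')(3), n) = Mul(Add(1, Mul(2, 3)), 0) = Mul(Add(1, 6), 0) = Mul(7, 0) = 0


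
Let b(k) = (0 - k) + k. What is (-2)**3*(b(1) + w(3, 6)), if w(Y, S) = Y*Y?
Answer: -72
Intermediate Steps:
b(k) = 0 (b(k) = -k + k = 0)
w(Y, S) = Y**2
(-2)**3*(b(1) + w(3, 6)) = (-2)**3*(0 + 3**2) = -8*(0 + 9) = -8*9 = -72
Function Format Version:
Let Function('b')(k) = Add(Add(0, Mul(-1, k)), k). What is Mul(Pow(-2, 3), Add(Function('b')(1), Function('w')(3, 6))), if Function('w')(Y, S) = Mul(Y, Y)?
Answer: -72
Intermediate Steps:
Function('b')(k) = 0 (Function('b')(k) = Add(Mul(-1, k), k) = 0)
Function('w')(Y, S) = Pow(Y, 2)
Mul(Pow(-2, 3), Add(Function('b')(1), Function('w')(3, 6))) = Mul(Pow(-2, 3), Add(0, Pow(3, 2))) = Mul(-8, Add(0, 9)) = Mul(-8, 9) = -72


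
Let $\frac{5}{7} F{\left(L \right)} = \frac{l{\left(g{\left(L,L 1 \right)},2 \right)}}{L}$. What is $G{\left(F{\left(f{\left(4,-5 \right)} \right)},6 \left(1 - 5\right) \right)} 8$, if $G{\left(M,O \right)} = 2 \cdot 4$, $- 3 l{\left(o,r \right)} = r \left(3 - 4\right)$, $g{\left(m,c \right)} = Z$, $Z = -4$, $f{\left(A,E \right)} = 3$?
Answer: $64$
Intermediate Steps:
$g{\left(m,c \right)} = -4$
$l{\left(o,r \right)} = \frac{r}{3}$ ($l{\left(o,r \right)} = - \frac{r \left(3 - 4\right)}{3} = - \frac{r \left(-1\right)}{3} = - \frac{\left(-1\right) r}{3} = \frac{r}{3}$)
$F{\left(L \right)} = \frac{14}{15 L}$ ($F{\left(L \right)} = \frac{7 \frac{\frac{1}{3} \cdot 2}{L}}{5} = \frac{7 \frac{2}{3 L}}{5} = \frac{14}{15 L}$)
$G{\left(M,O \right)} = 8$
$G{\left(F{\left(f{\left(4,-5 \right)} \right)},6 \left(1 - 5\right) \right)} 8 = 8 \cdot 8 = 64$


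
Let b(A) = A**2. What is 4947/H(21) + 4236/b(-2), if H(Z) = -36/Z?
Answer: -7307/4 ≈ -1826.8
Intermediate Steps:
4947/H(21) + 4236/b(-2) = 4947/((-36/21)) + 4236/((-2)**2) = 4947/((-36*1/21)) + 4236/4 = 4947/(-12/7) + 4236*(1/4) = 4947*(-7/12) + 1059 = -11543/4 + 1059 = -7307/4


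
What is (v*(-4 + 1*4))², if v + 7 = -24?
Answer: 0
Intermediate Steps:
v = -31 (v = -7 - 24 = -31)
(v*(-4 + 1*4))² = (-31*(-4 + 1*4))² = (-31*(-4 + 4))² = (-31*0)² = 0² = 0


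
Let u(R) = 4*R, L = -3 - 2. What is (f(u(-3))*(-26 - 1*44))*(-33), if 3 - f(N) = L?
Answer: 18480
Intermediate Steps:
L = -5
f(N) = 8 (f(N) = 3 - 1*(-5) = 3 + 5 = 8)
(f(u(-3))*(-26 - 1*44))*(-33) = (8*(-26 - 1*44))*(-33) = (8*(-26 - 44))*(-33) = (8*(-70))*(-33) = -560*(-33) = 18480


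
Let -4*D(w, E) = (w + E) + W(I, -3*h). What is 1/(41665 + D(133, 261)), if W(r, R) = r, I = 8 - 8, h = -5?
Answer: 2/83133 ≈ 2.4058e-5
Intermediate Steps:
I = 0
D(w, E) = -E/4 - w/4 (D(w, E) = -((w + E) + 0)/4 = -((E + w) + 0)/4 = -(E + w)/4 = -E/4 - w/4)
1/(41665 + D(133, 261)) = 1/(41665 + (-¼*261 - ¼*133)) = 1/(41665 + (-261/4 - 133/4)) = 1/(41665 - 197/2) = 1/(83133/2) = 2/83133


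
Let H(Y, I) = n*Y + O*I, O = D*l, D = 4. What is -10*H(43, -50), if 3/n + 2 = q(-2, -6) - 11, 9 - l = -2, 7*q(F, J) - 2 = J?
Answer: 419806/19 ≈ 22095.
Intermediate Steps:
q(F, J) = 2/7 + J/7
l = 11 (l = 9 - 1*(-2) = 9 + 2 = 11)
O = 44 (O = 4*11 = 44)
n = -21/95 (n = 3/(-2 + ((2/7 + (⅐)*(-6)) - 11)) = 3/(-2 + ((2/7 - 6/7) - 11)) = 3/(-2 + (-4/7 - 11)) = 3/(-2 - 81/7) = 3/(-95/7) = 3*(-7/95) = -21/95 ≈ -0.22105)
H(Y, I) = 44*I - 21*Y/95 (H(Y, I) = -21*Y/95 + 44*I = 44*I - 21*Y/95)
-10*H(43, -50) = -10*(44*(-50) - 21/95*43) = -10*(-2200 - 903/95) = -10*(-209903/95) = 419806/19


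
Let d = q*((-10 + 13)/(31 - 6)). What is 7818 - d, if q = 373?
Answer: 194331/25 ≈ 7773.2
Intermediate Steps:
d = 1119/25 (d = 373*((-10 + 13)/(31 - 6)) = 373*(3/25) = 1119/25 ≈ 44.760)
7818 - d = 7818 - 1*1119/25 = 7818 - 1119/25 = 194331/25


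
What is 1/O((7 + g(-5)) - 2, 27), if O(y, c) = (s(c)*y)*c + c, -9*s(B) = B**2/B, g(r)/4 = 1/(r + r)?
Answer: -5/1728 ≈ -0.0028935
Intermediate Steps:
g(r) = 2/r (g(r) = 4/(r + r) = 4/((2*r)) = 4*(1/(2*r)) = 2/r)
s(B) = -B/9 (s(B) = -B**2/(9*B) = -B/9)
O(y, c) = c - y*c**2/9 (O(y, c) = ((-c/9)*y)*c + c = (-c*y/9)*c + c = -y*c**2/9 + c = c - y*c**2/9)
1/O((7 + g(-5)) - 2, 27) = 1/((1/9)*27*(9 - 1*27*((7 + 2/(-5)) - 2))) = 1/((1/9)*27*(9 - 1*27*((7 + 2*(-1/5)) - 2))) = 1/((1/9)*27*(9 - 1*27*((7 - 2/5) - 2))) = 1/((1/9)*27*(9 - 1*27*(33/5 - 2))) = 1/((1/9)*27*(9 - 1*27*23/5)) = 1/((1/9)*27*(9 - 621/5)) = 1/((1/9)*27*(-576/5)) = 1/(-1728/5) = -5/1728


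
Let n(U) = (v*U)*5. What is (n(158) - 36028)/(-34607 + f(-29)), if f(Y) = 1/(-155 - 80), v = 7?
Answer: 1194505/1355441 ≈ 0.88127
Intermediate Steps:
n(U) = 35*U (n(U) = (7*U)*5 = 35*U)
f(Y) = -1/235 (f(Y) = 1/(-235) = -1/235)
(n(158) - 36028)/(-34607 + f(-29)) = (35*158 - 36028)/(-34607 - 1/235) = (5530 - 36028)/(-8132646/235) = -30498*(-235/8132646) = 1194505/1355441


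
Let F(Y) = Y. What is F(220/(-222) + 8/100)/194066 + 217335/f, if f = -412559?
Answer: -58521572552201/111088348915425 ≈ -0.52680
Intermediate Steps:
F(220/(-222) + 8/100)/194066 + 217335/f = (220/(-222) + 8/100)/194066 + 217335/(-412559) = (220*(-1/222) + 8*(1/100))*(1/194066) + 217335*(-1/412559) = (-110/111 + 2/25)*(1/194066) - 217335/412559 = -2528/2775*1/194066 - 217335/412559 = -1264/269266575 - 217335/412559 = -58521572552201/111088348915425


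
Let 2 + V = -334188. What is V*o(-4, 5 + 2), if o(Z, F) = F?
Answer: -2339330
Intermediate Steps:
V = -334190 (V = -2 - 334188 = -334190)
V*o(-4, 5 + 2) = -334190*(5 + 2) = -334190*7 = -2339330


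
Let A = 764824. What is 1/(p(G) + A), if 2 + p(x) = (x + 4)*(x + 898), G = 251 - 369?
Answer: 1/675902 ≈ 1.4795e-6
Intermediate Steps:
G = -118
p(x) = -2 + (4 + x)*(898 + x) (p(x) = -2 + (x + 4)*(x + 898) = -2 + (4 + x)*(898 + x))
1/(p(G) + A) = 1/((3590 + (-118)² + 902*(-118)) + 764824) = 1/((3590 + 13924 - 106436) + 764824) = 1/(-88922 + 764824) = 1/675902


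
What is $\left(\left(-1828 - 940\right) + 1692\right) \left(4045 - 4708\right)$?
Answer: $713388$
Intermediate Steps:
$\left(\left(-1828 - 940\right) + 1692\right) \left(4045 - 4708\right) = \left(-2768 + 1692\right) \left(-663\right) = \left(-1076\right) \left(-663\right) = 713388$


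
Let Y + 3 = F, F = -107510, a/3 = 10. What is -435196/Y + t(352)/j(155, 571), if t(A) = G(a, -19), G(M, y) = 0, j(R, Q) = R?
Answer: 435196/107513 ≈ 4.0478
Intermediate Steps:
a = 30 (a = 3*10 = 30)
Y = -107513 (Y = -3 - 107510 = -107513)
t(A) = 0
-435196/Y + t(352)/j(155, 571) = -435196/(-107513) + 0/155 = -435196*(-1/107513) + 0*(1/155) = 435196/107513 + 0 = 435196/107513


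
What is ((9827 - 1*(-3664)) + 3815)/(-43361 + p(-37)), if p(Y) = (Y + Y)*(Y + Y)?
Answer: -17306/37885 ≈ -0.45680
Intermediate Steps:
p(Y) = 4*Y² (p(Y) = (2*Y)*(2*Y) = 4*Y²)
((9827 - 1*(-3664)) + 3815)/(-43361 + p(-37)) = ((9827 - 1*(-3664)) + 3815)/(-43361 + 4*(-37)²) = ((9827 + 3664) + 3815)/(-43361 + 4*1369) = (13491 + 3815)/(-43361 + 5476) = 17306/(-37885) = 17306*(-1/37885) = -17306/37885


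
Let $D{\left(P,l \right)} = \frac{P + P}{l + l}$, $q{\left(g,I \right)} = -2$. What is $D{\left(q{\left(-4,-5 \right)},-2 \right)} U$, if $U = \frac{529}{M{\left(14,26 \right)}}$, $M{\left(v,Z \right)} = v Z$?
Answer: $\frac{529}{364} \approx 1.4533$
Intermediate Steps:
$M{\left(v,Z \right)} = Z v$
$D{\left(P,l \right)} = \frac{P}{l}$ ($D{\left(P,l \right)} = \frac{2 P}{2 l} = 2 P \frac{1}{2 l} = \frac{P}{l}$)
$U = \frac{529}{364}$ ($U = \frac{529}{26 \cdot 14} = \frac{529}{364} \approx 1.4533$)
$D{\left(q{\left(-4,-5 \right)},-2 \right)} U = - \frac{2}{-2} \cdot \frac{529}{364} = \left(-2\right) \left(- \frac{1}{2}\right) \frac{529}{364} = 1 \cdot \frac{529}{364} = \frac{529}{364}$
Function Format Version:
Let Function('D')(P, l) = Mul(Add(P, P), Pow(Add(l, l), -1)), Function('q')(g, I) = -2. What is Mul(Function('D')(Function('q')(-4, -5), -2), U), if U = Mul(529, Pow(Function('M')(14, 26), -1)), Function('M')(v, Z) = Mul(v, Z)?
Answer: Rational(529, 364) ≈ 1.4533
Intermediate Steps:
Function('M')(v, Z) = Mul(Z, v)
Function('D')(P, l) = Mul(P, Pow(l, -1)) (Function('D')(P, l) = Mul(Mul(2, P), Pow(Mul(2, l), -1)) = Mul(Mul(2, P), Mul(Rational(1, 2), Pow(l, -1))) = Mul(P, Pow(l, -1)))
U = Rational(529, 364) (U = Mul(529, Pow(Mul(26, 14), -1)) = Mul(529, Pow(364, -1)) = Mul(529, Rational(1, 364)) = Rational(529, 364) ≈ 1.4533)
Mul(Function('D')(Function('q')(-4, -5), -2), U) = Mul(Mul(-2, Pow(-2, -1)), Rational(529, 364)) = Mul(Mul(-2, Rational(-1, 2)), Rational(529, 364)) = Mul(1, Rational(529, 364)) = Rational(529, 364)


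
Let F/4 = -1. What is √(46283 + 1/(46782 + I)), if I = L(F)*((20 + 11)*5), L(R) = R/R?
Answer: 2*√25491310704541/46937 ≈ 215.13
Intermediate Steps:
F = -4 (F = 4*(-1) = -4)
L(R) = 1
I = 155 (I = 1*((20 + 11)*5) = 1*(31*5) = 1*155 = 155)
√(46283 + 1/(46782 + I)) = √(46283 + 1/(46782 + 155)) = √(46283 + 1/46937) = √(2172385172/46937) = 2*√25491310704541/46937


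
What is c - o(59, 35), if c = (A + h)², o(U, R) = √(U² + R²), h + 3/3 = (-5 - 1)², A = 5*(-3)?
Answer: 400 - √4706 ≈ 331.40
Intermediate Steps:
A = -15
h = 35 (h = -1 + (-5 - 1)² = -1 + (-6)² = -1 + 36 = 35)
o(U, R) = √(R² + U²)
c = 400 (c = (-15 + 35)² = 20² = 400)
c - o(59, 35) = 400 - √(35² + 59²) = 400 - √(1225 + 3481) = 400 - √4706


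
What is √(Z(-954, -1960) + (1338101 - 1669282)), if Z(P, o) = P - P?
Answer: I*√331181 ≈ 575.48*I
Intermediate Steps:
Z(P, o) = 0
√(Z(-954, -1960) + (1338101 - 1669282)) = √(0 + (1338101 - 1669282)) = √(0 - 331181) = √(-331181) = I*√331181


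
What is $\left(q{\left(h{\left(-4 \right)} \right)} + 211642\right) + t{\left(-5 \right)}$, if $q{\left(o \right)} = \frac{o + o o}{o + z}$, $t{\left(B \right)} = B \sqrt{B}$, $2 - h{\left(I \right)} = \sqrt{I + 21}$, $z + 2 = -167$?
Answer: $\frac{226880073}{1072} + \frac{33 \sqrt{17}}{1072} - 5 i \sqrt{5} \approx 2.1164 \cdot 10^{5} - 11.18 i$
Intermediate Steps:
$z = -169$ ($z = -2 - 167 = -169$)
$h{\left(I \right)} = 2 - \sqrt{21 + I}$ ($h{\left(I \right)} = 2 - \sqrt{I + 21} = 2 - \sqrt{21 + I}$)
$t{\left(B \right)} = B^{\frac{3}{2}}$
$q{\left(o \right)} = \frac{o + o^{2}}{-169 + o}$ ($q{\left(o \right)} = \frac{o + o o}{o - 169} = \frac{o + o^{2}}{-169 + o}$)
$\left(q{\left(h{\left(-4 \right)} \right)} + 211642\right) + t{\left(-5 \right)} = \left(\frac{\left(2 - \sqrt{21 - 4}\right) \left(1 + \left(2 - \sqrt{21 - 4}\right)\right)}{-169 + \left(2 - \sqrt{21 - 4}\right)} + 211642\right) + \left(-5\right)^{\frac{3}{2}} = \left(\frac{\left(2 - \sqrt{17}\right) \left(1 + \left(2 - \sqrt{17}\right)\right)}{-169 + \left(2 - \sqrt{17}\right)} + 211642\right) - 5 i \sqrt{5} = \left(\frac{\left(2 - \sqrt{17}\right) \left(3 - \sqrt{17}\right)}{-167 - \sqrt{17}} + 211642\right) - 5 i \sqrt{5} = \left(211642 + \frac{\left(2 - \sqrt{17}\right) \left(3 - \sqrt{17}\right)}{-167 - \sqrt{17}}\right) - 5 i \sqrt{5} = 211642 - 5 i \sqrt{5} + \frac{\left(2 - \sqrt{17}\right) \left(3 - \sqrt{17}\right)}{-167 - \sqrt{17}}$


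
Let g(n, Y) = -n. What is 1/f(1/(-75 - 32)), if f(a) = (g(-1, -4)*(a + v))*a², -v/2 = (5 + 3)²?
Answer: -1225043/13697 ≈ -89.439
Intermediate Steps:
v = -128 (v = -2*(5 + 3)² = -2*8² = -2*64 = -128)
f(a) = a²*(-128 + a) (f(a) = ((-1*(-1))*(a - 128))*a² = (1*(-128 + a))*a² = (-128 + a)*a² = a²*(-128 + a))
1/f(1/(-75 - 32)) = 1/((1/(-75 - 32))²*(-128 + 1/(-75 - 32))) = 1/((1/(-107))²*(-128 + 1/(-107))) = 1/((-1/107)²*(-128 - 1/107)) = 1/((1/11449)*(-13697/107)) = 1/(-13697/1225043) = -1225043/13697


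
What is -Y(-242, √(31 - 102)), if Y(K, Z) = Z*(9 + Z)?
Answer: 71 - 9*I*√71 ≈ 71.0 - 75.835*I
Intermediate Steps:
-Y(-242, √(31 - 102)) = -√(31 - 102)*(9 + √(31 - 102)) = -√(-71)*(9 + √(-71)) = -I*√71*(9 + I*√71)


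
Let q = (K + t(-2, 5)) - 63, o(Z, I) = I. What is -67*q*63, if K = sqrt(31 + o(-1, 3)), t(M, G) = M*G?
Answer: 308133 - 4221*sqrt(34) ≈ 2.8352e+5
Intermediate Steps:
t(M, G) = G*M
K = sqrt(34) (K = sqrt(31 + 3) = sqrt(34) ≈ 5.8309)
q = -73 + sqrt(34) (q = (sqrt(34) + 5*(-2)) - 63 = (sqrt(34) - 10) - 63 = (-10 + sqrt(34)) - 63 = -73 + sqrt(34) ≈ -67.169)
-67*q*63 = -67*(-73 + sqrt(34))*63 = (4891 - 67*sqrt(34))*63 = 308133 - 4221*sqrt(34)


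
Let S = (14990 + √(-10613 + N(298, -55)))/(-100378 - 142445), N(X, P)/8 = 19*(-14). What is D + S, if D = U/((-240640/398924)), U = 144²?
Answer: -1961578952303/57063405 - I*√12741/242823 ≈ -34375.0 - 0.00046485*I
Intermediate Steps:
U = 20736
N(X, P) = -2128 (N(X, P) = 8*(19*(-14)) = 8*(-266) = -2128)
D = -8078211/235 (D = 20736/((-240640/398924)) = 20736/((-240640*1/398924)) = 20736/(-60160/99731) = 20736*(-99731/60160) = -8078211/235 ≈ -34375.)
S = -14990/242823 - I*√12741/242823 (S = (14990 + √(-10613 - 2128))/(-100378 - 142445) = (14990 + √(-12741))/(-242823) = (14990 + I*√12741)*(-1/242823) = -14990/242823 - I*√12741/242823 ≈ -0.061732 - 0.00046485*I)
D + S = -8078211/235 + (-14990/242823 - I*√12741/242823) = -1961578952303/57063405 - I*√12741/242823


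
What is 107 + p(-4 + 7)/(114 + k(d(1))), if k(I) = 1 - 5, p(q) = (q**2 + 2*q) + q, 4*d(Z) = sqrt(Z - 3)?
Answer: 5894/55 ≈ 107.16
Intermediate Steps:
d(Z) = sqrt(-3 + Z)/4 (d(Z) = sqrt(Z - 3)/4 = sqrt(-3 + Z)/4)
p(q) = q**2 + 3*q
k(I) = -4
107 + p(-4 + 7)/(114 + k(d(1))) = 107 + ((-4 + 7)*(3 + (-4 + 7)))/(114 - 4) = 107 + (3*(3 + 3))/110 = 107 + (3*6)/110 = 107 + (1/110)*18 = 107 + 9/55 = 5894/55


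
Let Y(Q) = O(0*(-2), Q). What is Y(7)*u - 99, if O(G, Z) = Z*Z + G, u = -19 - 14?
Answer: -1716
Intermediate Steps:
u = -33
O(G, Z) = G + Z² (O(G, Z) = Z² + G = G + Z²)
Y(Q) = Q² (Y(Q) = 0*(-2) + Q² = 0 + Q² = Q²)
Y(7)*u - 99 = 7²*(-33) - 99 = 49*(-33) - 99 = -1617 - 99 = -1716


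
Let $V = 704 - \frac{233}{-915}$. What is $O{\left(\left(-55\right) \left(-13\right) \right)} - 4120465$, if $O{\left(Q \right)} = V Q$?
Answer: $- \frac{661896896}{183} \approx -3.6169 \cdot 10^{6}$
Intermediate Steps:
$V = \frac{644393}{915}$ ($V = 704 - - \frac{233}{915} = 704 + \frac{233}{915} = \frac{644393}{915} \approx 704.25$)
$O{\left(Q \right)} = \frac{644393 Q}{915}$
$O{\left(\left(-55\right) \left(-13\right) \right)} - 4120465 = \frac{644393 \left(\left(-55\right) \left(-13\right)\right)}{915} - 4120465 = \frac{644393}{915} \cdot 715 - 4120465 = \frac{92148199}{183} - 4120465 = - \frac{661896896}{183}$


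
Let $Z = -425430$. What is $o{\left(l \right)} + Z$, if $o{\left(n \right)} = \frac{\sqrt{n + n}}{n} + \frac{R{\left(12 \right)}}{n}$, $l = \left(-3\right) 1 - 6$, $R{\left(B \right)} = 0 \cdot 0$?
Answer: $-425430 - \frac{i \sqrt{2}}{3} \approx -4.2543 \cdot 10^{5} - 0.4714 i$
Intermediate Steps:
$R{\left(B \right)} = 0$
$l = -9$ ($l = -3 - 6 = -9$)
$o{\left(n \right)} = \frac{\sqrt{2}}{\sqrt{n}}$ ($o{\left(n \right)} = \frac{\sqrt{n + n}}{n} + \frac{0}{n} = \frac{\sqrt{2 n}}{n} + 0 = \frac{\sqrt{2} \sqrt{n}}{n} + 0 = \frac{\sqrt{2}}{\sqrt{n}} + 0 = \frac{\sqrt{2}}{\sqrt{n}}$)
$o{\left(l \right)} + Z = \frac{\sqrt{2}}{3 i} - 425430 = \sqrt{2} \left(- \frac{i}{3}\right) - 425430 = - \frac{i \sqrt{2}}{3} - 425430 = -425430 - \frac{i \sqrt{2}}{3}$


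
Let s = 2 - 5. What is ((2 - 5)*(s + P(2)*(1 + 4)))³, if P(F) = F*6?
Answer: -5000211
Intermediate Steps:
P(F) = 6*F
s = -3
((2 - 5)*(s + P(2)*(1 + 4)))³ = ((2 - 5)*(-3 + (6*2)*(1 + 4)))³ = (-3*(-3 + 12*5))³ = (-3*(-3 + 60))³ = (-3*57)³ = (-171)³ = -5000211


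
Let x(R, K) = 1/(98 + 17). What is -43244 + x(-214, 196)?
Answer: -4973059/115 ≈ -43244.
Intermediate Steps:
x(R, K) = 1/115
-43244 + x(-214, 196) = -43244 + 1/115 = -4973059/115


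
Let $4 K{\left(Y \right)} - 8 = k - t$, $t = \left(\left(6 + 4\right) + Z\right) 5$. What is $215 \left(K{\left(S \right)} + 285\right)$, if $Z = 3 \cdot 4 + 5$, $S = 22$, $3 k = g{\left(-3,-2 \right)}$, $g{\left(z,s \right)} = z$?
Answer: $54395$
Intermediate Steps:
$k = -1$ ($k = \frac{1}{3} \left(-3\right) = -1$)
$Z = 17$ ($Z = 12 + 5 = 17$)
$t = 135$ ($t = \left(\left(6 + 4\right) + 17\right) 5 = \left(10 + 17\right) 5 = 27 \cdot 5 = 135$)
$K{\left(Y \right)} = -32$ ($K{\left(Y \right)} = 2 + \frac{-1 - 135}{4} = 2 + \frac{1}{4} \left(-136\right) = 2 - 34 = -32$)
$215 \left(K{\left(S \right)} + 285\right) = 215 \left(-32 + 285\right) = 215 \cdot 253 = 54395$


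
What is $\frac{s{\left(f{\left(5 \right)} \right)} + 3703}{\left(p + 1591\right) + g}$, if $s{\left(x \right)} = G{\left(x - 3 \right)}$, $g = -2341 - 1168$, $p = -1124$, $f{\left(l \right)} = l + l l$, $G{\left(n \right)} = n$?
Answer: $- \frac{1865}{1521} \approx -1.2262$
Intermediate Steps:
$f{\left(l \right)} = l + l^{2}$
$g = -3509$ ($g = -2341 - 1168 = -3509$)
$s{\left(x \right)} = -3 + x$ ($s{\left(x \right)} = x - 3 = -3 + x$)
$\frac{s{\left(f{\left(5 \right)} \right)} + 3703}{\left(p + 1591\right) + g} = \frac{\left(-3 + 5 \left(1 + 5\right)\right) + 3703}{\left(-1124 + 1591\right) - 3509} = \frac{\left(-3 + 5 \cdot 6\right) + 3703}{467 - 3509} = \frac{\left(-3 + 30\right) + 3703}{-3042} = \left(27 + 3703\right) \left(- \frac{1}{3042}\right) = 3730 \left(- \frac{1}{3042}\right) = - \frac{1865}{1521}$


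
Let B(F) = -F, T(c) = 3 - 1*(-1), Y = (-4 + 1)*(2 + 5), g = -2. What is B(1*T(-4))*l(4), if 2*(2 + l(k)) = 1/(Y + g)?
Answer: 186/23 ≈ 8.0870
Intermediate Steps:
Y = -21 (Y = -3*7 = -21)
T(c) = 4 (T(c) = 3 + 1 = 4)
l(k) = -93/46 (l(k) = -2 + 1/(2*(-21 - 2)) = -2 + (1/2)/(-23) = -2 + (1/2)*(-1/23) = -2 - 1/46 = -93/46)
B(1*T(-4))*l(4) = -4*(-93/46) = 186/23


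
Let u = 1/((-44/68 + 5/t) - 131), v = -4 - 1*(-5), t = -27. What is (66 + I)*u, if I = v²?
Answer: -30753/60511 ≈ -0.50822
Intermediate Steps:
v = 1 (v = -4 + 5 = 1)
I = 1 (I = 1² = 1)
u = -459/60511 (u = 1/((-44/68 + 5/(-27)) - 131) = 1/((-44*1/68 + 5*(-1/27)) - 131) = 1/((-11/17 - 5/27) - 131) = 1/(-382/459 - 131) = 1/(-60511/459) = -459/60511 ≈ -0.0075854)
(66 + I)*u = (66 + 1)*(-459/60511) = 67*(-459/60511) = -30753/60511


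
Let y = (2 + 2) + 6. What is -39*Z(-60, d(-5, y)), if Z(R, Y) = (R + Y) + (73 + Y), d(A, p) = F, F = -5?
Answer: -117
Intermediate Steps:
y = 10 (y = 4 + 6 = 10)
d(A, p) = -5
Z(R, Y) = 73 + R + 2*Y
-39*Z(-60, d(-5, y)) = -39*(73 - 60 + 2*(-5)) = -39*(73 - 60 - 10) = -39*3 = -117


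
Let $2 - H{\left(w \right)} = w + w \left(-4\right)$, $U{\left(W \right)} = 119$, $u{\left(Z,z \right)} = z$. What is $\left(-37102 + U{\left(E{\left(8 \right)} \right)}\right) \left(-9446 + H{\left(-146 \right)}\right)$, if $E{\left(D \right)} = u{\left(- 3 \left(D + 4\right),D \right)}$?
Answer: $365466006$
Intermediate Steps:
$E{\left(D \right)} = D$
$H{\left(w \right)} = 2 + 3 w$ ($H{\left(w \right)} = 2 - \left(w + w \left(-4\right)\right) = 2 - \left(w - 4 w\right) = 2 - - 3 w = 2 + 3 w$)
$\left(-37102 + U{\left(E{\left(8 \right)} \right)}\right) \left(-9446 + H{\left(-146 \right)}\right) = \left(-37102 + 119\right) \left(-9446 + \left(2 + 3 \left(-146\right)\right)\right) = - 36983 \left(-9446 + \left(2 - 438\right)\right) = - 36983 \left(-9446 - 436\right) = \left(-36983\right) \left(-9882\right) = 365466006$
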